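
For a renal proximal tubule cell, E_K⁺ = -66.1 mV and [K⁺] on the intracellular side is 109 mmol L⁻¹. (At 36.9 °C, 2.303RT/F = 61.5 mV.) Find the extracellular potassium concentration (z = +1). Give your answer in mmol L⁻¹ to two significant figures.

Nernst: E = (61.5/1) · log₁₀([out]/[in]), so log₁₀([out]/[in]) = -66.1 × 1 / 61.5 = -1.0748.
[out]/[in] = 10^(-1.0748) = 0.08418.
[out] = 0.08418 × 109 = 9.176 mmol L⁻¹.

9.2 mmol L⁻¹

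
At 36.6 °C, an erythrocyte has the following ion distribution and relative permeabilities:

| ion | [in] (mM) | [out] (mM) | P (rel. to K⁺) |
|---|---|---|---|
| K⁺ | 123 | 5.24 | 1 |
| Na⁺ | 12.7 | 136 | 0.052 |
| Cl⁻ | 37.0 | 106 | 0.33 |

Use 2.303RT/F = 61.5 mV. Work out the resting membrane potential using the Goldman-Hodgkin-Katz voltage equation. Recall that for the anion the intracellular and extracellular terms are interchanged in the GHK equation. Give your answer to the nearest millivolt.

Vm = 61.5 · log₁₀[(Σ P·[cation]ₒ + Σ P·[anion]ᵢ) / (Σ P·[cation]ᵢ + Σ P·[anion]ₒ)]
Numerator = 1×5.24 + 0.052×136 + 0.33×37.0 = 24.52
Denominator = 1×123 + 0.052×12.7 + 0.33×106 = 158.6
Vm = 61.5 · log₁₀(0.15458) = 61.5 × (-0.8109) = -49.87 mV

-50 mV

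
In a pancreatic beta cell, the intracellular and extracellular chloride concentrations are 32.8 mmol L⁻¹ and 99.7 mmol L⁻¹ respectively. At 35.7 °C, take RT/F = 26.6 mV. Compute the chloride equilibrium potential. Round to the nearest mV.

E = (26.6/z) · ln([Cl⁻]_out/[Cl⁻]_in) with z = -1.
For an anion, dividing by z = -1 reverses the sign.
= (26.6/-1) · ln(99.7/32.8) = -26.60 · ln(3.04)
= -26.60 · (1.1117) = -29.57 mV

-30 mV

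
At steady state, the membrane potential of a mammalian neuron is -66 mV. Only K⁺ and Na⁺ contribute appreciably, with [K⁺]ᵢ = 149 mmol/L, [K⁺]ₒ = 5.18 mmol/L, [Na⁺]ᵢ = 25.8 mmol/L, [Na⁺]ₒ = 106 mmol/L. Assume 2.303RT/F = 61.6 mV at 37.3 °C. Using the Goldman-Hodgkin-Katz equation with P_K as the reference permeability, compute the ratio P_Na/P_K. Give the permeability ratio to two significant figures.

Let α = P_Na/P_K. GHK: Vm = 61.6·log₁₀[(Kₒ + α·Naₒ)/(Kᵢ + α·Naᵢ)].
10^(Vm/61.6) = 10^(-66.0/61.6) = 0.084834
So 0.084834·(Kᵢ + α·Naᵢ) = Kₒ + α·Naₒ → α = (0.084834·149.0 − 5.18) / (106.0 − 0.084834·25.8)
α = (12.64 − 5.18) / (106.0 − 2.189) = 7.46/103.8 = 0.07186

0.072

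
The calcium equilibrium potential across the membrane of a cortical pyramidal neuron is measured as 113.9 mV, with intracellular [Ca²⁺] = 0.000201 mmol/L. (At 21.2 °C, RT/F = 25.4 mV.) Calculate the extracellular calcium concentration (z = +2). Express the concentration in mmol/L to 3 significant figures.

Nernst: E = (25.4/2) · ln([out]/[in]), so ln([out]/[in]) = 113.9 × 2 / 25.4 = 8.9685.
[out]/[in] = e^(8.9685) = 7852.
[out] = 7852 × 0.000201 = 1.578 mmol/L.

1.58 mmol/L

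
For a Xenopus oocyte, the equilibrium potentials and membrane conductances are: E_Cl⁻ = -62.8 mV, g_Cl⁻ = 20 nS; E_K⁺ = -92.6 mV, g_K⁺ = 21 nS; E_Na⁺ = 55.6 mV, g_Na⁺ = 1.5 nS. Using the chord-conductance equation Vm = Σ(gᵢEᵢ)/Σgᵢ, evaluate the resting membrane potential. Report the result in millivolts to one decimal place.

-73.3 mV

Σ gᵢEᵢ = 20·(-62.8) + 21·(-92.6) + 1.5·(55.6) = -3117.20
Σ gᵢ = 20 + 21 + 1.5 = 42.5
Vm = -3117.20 / 42.5 = -73.35 mV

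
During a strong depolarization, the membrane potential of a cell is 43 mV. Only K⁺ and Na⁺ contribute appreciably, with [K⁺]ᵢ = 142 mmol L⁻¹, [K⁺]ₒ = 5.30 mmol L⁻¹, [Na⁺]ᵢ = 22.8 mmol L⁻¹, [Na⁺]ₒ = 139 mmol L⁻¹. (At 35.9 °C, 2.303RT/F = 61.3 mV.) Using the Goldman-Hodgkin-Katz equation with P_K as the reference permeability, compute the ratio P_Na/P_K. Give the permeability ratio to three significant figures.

Let α = P_Na/P_K. GHK: Vm = 61.3·log₁₀[(Kₒ + α·Naₒ)/(Kᵢ + α·Naᵢ)].
10^(Vm/61.3) = 10^(43.0/61.3) = 5.0288
So 5.0288·(Kᵢ + α·Naᵢ) = Kₒ + α·Naₒ → α = (5.0288·142.0 − 5.3) / (139.0 − 5.0288·22.8)
α = (714.1 − 5.3) / (139.0 − 114.7) = 708.8/24.34 = 29.12

29.1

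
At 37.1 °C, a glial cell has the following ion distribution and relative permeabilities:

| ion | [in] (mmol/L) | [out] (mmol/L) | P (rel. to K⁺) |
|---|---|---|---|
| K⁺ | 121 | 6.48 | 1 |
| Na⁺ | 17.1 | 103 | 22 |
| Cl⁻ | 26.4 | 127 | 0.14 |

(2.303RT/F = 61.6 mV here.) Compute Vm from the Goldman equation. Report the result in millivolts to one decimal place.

39.8 mV

Vm = 61.6 · log₁₀[(Σ P·[cation]ₒ + Σ P·[anion]ᵢ) / (Σ P·[cation]ᵢ + Σ P·[anion]ₒ)]
Numerator = 1×6.48 + 22×103 + 0.14×26.4 = 2276
Denominator = 1×121 + 22×17.1 + 0.14×127 = 515
Vm = 61.6 · log₁₀(4.4199) = 61.6 × (0.6454) = 39.76 mV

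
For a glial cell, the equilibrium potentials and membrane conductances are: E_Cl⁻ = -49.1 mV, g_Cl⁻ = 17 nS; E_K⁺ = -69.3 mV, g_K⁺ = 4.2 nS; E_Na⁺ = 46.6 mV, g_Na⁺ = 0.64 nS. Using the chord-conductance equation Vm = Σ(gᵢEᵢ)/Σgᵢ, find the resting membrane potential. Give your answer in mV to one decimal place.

-50.2 mV

Σ gᵢEᵢ = 17·(-49.1) + 4.2·(-69.3) + 0.64·(46.6) = -1095.94
Σ gᵢ = 17 + 4.2 + 0.64 = 21.84
Vm = -1095.94 / 21.84 = -50.18 mV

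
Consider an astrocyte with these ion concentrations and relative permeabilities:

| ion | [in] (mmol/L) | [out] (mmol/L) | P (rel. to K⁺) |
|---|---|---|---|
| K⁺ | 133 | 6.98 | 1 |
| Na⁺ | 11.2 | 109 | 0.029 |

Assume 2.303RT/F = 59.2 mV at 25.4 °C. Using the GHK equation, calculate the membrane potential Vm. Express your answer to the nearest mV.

Vm = 59.2 · log₁₀[(Σ P·[cation]ₒ + Σ P·[anion]ᵢ) / (Σ P·[cation]ᵢ + Σ P·[anion]ₒ)]
Numerator = 1×6.98 + 0.029×109 = 10.14
Denominator = 1×133 + 0.029×11.2 = 133.3
Vm = 59.2 · log₁₀(0.076062) = 59.2 × (-1.1188) = -66.23 mV

-66 mV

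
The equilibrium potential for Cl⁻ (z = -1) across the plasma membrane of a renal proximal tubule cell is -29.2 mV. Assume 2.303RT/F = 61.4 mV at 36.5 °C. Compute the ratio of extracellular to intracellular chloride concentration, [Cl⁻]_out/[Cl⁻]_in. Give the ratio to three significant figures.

log₁₀([out]/[in]) = E·z/(61.4) = -29.2 × -1 / 61.4 = 0.4756
[out]/[in] = 10^(0.4756) = 2.989

2.99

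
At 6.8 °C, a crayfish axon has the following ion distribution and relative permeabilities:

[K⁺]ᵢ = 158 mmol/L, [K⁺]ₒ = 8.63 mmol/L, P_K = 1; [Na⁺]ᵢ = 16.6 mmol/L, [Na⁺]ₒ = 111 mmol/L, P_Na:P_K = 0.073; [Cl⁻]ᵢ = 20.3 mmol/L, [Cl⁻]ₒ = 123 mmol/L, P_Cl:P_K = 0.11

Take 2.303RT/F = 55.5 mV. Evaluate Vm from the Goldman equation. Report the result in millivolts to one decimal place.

-53.2 mV

Vm = 55.5 · log₁₀[(Σ P·[cation]ₒ + Σ P·[anion]ᵢ) / (Σ P·[cation]ᵢ + Σ P·[anion]ₒ)]
Numerator = 1×8.63 + 0.073×111 + 0.11×20.3 = 18.97
Denominator = 1×158 + 0.073×16.6 + 0.11×123 = 172.7
Vm = 55.5 · log₁₀(0.10979) = 55.5 × (-0.9594) = -53.25 mV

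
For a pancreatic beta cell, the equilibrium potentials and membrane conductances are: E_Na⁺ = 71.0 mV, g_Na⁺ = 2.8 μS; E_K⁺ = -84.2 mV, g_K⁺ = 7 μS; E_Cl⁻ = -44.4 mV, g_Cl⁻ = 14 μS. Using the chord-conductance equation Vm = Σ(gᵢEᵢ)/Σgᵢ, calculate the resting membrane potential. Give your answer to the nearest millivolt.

Σ gᵢEᵢ = 2.8·(71.0) + 7·(-84.2) + 14·(-44.4) = -1012.20
Σ gᵢ = 2.8 + 7 + 14 = 23.8
Vm = -1012.20 / 23.8 = -42.53 mV

-43 mV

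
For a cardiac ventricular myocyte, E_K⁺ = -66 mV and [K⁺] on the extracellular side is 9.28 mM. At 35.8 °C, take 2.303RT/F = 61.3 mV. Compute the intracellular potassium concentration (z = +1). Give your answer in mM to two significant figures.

Nernst: E = (61.3/1) · log₁₀([out]/[in]), so log₁₀([out]/[in]) = -66.0 × 1 / 61.3 = -1.0767.
[out]/[in] = 10^(-1.0767) = 0.08382.
[in] = 9.28 / 0.08382 = 110.7 mM.

110 mM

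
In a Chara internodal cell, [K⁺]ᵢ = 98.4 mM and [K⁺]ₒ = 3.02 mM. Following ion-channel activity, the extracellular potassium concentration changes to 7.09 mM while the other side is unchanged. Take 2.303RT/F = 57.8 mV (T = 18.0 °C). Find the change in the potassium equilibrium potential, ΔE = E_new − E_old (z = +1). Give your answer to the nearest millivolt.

21 mV

E_old = (57.8/1)·log₁₀(3.02/98.4) = -87.45 mV
E_new = (57.8/1)·log₁₀(7.09/98.4) = -66.03 mV
ΔE = -66.03 − (-87.45) = 21.42 mV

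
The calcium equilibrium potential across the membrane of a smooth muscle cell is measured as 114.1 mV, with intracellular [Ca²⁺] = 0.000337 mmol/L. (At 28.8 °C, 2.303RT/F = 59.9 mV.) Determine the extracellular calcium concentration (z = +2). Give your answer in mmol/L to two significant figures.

2.2 mmol/L

Nernst: E = (59.9/2) · log₁₀([out]/[in]), so log₁₀([out]/[in]) = 114.1 × 2 / 59.9 = 3.8097.
[out]/[in] = 10^(3.8097) = 6452.
[out] = 6452 × 0.000337 = 2.174 mmol/L.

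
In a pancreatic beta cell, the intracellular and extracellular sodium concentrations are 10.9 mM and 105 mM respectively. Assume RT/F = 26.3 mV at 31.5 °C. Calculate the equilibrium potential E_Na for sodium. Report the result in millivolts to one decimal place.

E = (26.3/z) · ln([Na⁺]_out/[Na⁺]_in) with z = +1.
= (26.3/1) · ln(105/10.9) = 26.30 · ln(9.633)
= 26.30 · (2.2652) = 59.57 mV

59.6 mV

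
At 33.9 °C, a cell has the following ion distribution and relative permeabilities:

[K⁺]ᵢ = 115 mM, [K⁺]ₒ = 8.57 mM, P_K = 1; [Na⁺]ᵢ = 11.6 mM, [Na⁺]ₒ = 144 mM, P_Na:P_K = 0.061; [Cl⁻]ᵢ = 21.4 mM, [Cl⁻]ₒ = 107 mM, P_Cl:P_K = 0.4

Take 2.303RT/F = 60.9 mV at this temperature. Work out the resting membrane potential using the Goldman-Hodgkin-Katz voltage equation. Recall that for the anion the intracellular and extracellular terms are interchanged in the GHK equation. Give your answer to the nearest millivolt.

Vm = 60.9 · log₁₀[(Σ P·[cation]ₒ + Σ P·[anion]ᵢ) / (Σ P·[cation]ᵢ + Σ P·[anion]ₒ)]
Numerator = 1×8.57 + 0.061×144 + 0.4×21.4 = 25.91
Denominator = 1×115 + 0.061×11.6 + 0.4×107 = 158.5
Vm = 60.9 · log₁₀(0.16349) = 60.9 × (-0.7865) = -47.90 mV

-48 mV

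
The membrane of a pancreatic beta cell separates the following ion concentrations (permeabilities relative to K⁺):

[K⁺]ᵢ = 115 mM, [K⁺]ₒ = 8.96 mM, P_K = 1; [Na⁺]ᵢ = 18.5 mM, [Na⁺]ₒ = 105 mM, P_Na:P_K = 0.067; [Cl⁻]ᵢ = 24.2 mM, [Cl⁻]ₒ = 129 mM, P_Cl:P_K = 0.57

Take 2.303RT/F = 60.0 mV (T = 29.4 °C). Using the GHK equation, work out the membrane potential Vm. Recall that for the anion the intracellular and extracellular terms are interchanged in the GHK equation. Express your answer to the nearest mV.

Vm = 60.0 · log₁₀[(Σ P·[cation]ₒ + Σ P·[anion]ᵢ) / (Σ P·[cation]ᵢ + Σ P·[anion]ₒ)]
Numerator = 1×8.96 + 0.067×105 + 0.57×24.2 = 29.79
Denominator = 1×115 + 0.067×18.5 + 0.57×129 = 189.8
Vm = 60.0 · log₁₀(0.15697) = 60.0 × (-0.8042) = -48.25 mV

-48 mV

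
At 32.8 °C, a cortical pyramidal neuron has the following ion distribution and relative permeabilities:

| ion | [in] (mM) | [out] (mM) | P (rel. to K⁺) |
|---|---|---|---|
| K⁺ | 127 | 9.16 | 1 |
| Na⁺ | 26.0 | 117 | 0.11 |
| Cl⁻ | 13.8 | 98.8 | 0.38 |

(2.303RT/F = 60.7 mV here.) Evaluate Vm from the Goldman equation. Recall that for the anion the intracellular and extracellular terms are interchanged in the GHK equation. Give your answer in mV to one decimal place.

Vm = 60.7 · log₁₀[(Σ P·[cation]ₒ + Σ P·[anion]ᵢ) / (Σ P·[cation]ᵢ + Σ P·[anion]ₒ)]
Numerator = 1×9.16 + 0.11×117 + 0.38×13.8 = 27.27
Denominator = 1×127 + 0.11×26.0 + 0.38×98.8 = 167.4
Vm = 60.7 · log₁₀(0.16292) = 60.7 × (-0.7880) = -47.83 mV

-47.8 mV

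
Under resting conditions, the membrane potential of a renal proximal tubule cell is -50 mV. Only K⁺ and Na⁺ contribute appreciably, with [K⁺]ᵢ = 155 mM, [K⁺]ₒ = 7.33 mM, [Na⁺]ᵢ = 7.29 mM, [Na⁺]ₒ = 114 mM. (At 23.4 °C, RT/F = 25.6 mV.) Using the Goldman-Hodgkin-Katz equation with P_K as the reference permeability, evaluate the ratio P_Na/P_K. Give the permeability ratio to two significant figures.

0.13

Let α = P_Na/P_K. GHK: Vm = 25.6·ln[(Kₒ + α·Naₒ)/(Kᵢ + α·Naᵢ)].
e^(Vm/25.6) = e^(-50.0/25.6) = 0.14183
So 0.14183·(Kᵢ + α·Naᵢ) = Kₒ + α·Naₒ → α = (0.14183·155.0 − 7.33) / (114.0 − 0.14183·7.29)
α = (21.98 − 7.33) / (114.0 − 1.034) = 14.65/113 = 0.1297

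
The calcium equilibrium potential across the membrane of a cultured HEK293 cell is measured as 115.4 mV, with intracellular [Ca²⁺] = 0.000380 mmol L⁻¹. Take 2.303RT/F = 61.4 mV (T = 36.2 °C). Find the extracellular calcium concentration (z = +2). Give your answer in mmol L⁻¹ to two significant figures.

Nernst: E = (61.4/2) · log₁₀([out]/[in]), so log₁₀([out]/[in]) = 115.4 × 2 / 61.4 = 3.7590.
[out]/[in] = 10^(3.7590) = 5741.
[out] = 5741 × 0.000380 = 2.181 mmol L⁻¹.

2.2 mmol L⁻¹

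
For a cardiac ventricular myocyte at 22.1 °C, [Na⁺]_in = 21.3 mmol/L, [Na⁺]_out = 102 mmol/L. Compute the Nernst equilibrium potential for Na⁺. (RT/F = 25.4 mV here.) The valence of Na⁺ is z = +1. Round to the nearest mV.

E = (25.4/z) · ln([Na⁺]_out/[Na⁺]_in) with z = +1.
= (25.4/1) · ln(102/21.3) = 25.40 · ln(4.789)
= 25.40 · (1.5663) = 39.78 mV

40 mV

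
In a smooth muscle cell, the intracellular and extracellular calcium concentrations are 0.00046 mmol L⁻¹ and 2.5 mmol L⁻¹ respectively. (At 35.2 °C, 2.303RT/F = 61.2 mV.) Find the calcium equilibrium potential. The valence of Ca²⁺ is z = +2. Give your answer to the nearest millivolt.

114 mV

E = (61.2/z) · log₁₀([Ca²⁺]_out/[Ca²⁺]_in) with z = +2.
= (61.2/2) · log₁₀(2.5/0.00046) = 30.60 · log₁₀(5435)
= 30.60 · (3.7352) = 114.30 mV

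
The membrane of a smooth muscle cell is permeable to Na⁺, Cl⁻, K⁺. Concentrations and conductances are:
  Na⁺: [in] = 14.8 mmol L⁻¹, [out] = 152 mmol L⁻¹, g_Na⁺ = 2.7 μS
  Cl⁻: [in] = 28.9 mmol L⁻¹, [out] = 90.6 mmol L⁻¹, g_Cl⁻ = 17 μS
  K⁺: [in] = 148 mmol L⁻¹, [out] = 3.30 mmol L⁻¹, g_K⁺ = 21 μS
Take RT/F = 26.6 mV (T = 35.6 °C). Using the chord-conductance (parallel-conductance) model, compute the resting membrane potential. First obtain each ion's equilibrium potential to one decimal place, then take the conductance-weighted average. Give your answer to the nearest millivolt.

E_Na⁺ = (26.6/1)·ln(152/14.8) = 62.0 mV
E_Cl⁻ = (26.6/-1)·ln(90.6/28.9) = -30.4 mV
E_K⁺ = (26.6/1)·ln(3.30/148) = -101.2 mV
Vm = (Σ gᵢEᵢ)/(Σ gᵢ) = (2.7·62.0 + 17·-30.4 + 21·-101.2) / (2.7 + 17 + 21)
= -2474.60 / 40.7 = -60.80 mV

-61 mV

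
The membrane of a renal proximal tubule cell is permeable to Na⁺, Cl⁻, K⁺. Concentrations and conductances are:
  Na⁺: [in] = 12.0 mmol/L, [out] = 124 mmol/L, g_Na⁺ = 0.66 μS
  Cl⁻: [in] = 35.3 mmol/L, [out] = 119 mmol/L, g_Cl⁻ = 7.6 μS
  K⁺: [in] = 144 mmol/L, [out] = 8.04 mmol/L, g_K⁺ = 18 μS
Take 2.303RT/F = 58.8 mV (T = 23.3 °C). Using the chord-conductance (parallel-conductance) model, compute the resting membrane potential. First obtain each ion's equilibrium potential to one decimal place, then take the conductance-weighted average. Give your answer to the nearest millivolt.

E_Na⁺ = (58.8/1)·log₁₀(124/12.0) = 59.6 mV
E_Cl⁻ = (58.8/-1)·log₁₀(119/35.3) = -31.0 mV
E_K⁺ = (58.8/1)·log₁₀(8.04/144) = -73.7 mV
Vm = (Σ gᵢEᵢ)/(Σ gᵢ) = (0.66·59.6 + 7.6·-31.0 + 18·-73.7) / (0.66 + 7.6 + 18)
= -1522.86 / 26.26 = -57.99 mV

-58 mV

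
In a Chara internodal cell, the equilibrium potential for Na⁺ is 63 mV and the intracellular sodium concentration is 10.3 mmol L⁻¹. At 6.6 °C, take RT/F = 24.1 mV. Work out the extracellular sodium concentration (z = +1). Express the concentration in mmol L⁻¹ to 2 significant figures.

140 mmol L⁻¹

Nernst: E = (24.1/1) · ln([out]/[in]), so ln([out]/[in]) = 63.0 × 1 / 24.1 = 2.6141.
[out]/[in] = e^(2.6141) = 13.66.
[out] = 13.66 × 10.3 = 140.6 mmol L⁻¹.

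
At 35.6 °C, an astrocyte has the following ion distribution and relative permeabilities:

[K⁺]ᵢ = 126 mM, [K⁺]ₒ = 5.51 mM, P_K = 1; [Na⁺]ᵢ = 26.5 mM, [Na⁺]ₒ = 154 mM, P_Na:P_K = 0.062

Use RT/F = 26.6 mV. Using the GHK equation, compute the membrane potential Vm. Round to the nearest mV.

-57 mV

Vm = 26.6 · ln[(Σ P·[cation]ₒ + Σ P·[anion]ᵢ) / (Σ P·[cation]ᵢ + Σ P·[anion]ₒ)]
Numerator = 1×5.51 + 0.062×154 = 15.06
Denominator = 1×126 + 0.062×26.5 = 127.6
Vm = 26.6 · ln(0.11797) = 26.6 × (-2.1373) = -56.85 mV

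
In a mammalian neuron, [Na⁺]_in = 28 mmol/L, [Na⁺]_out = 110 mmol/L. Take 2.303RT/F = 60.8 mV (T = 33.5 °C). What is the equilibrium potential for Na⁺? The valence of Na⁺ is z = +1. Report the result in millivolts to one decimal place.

E = (60.8/z) · log₁₀([Na⁺]_out/[Na⁺]_in) with z = +1.
= (60.8/1) · log₁₀(110/28) = 60.80 · log₁₀(3.929)
= 60.80 · (0.5942) = 36.13 mV

36.1 mV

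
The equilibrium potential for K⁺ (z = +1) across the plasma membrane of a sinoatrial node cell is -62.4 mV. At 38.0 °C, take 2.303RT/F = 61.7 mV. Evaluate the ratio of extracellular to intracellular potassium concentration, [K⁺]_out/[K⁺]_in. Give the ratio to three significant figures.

log₁₀([out]/[in]) = E·z/(61.7) = -62.4 × 1 / 61.7 = -1.0113
[out]/[in] = 10^(-1.0113) = 0.09742

0.0974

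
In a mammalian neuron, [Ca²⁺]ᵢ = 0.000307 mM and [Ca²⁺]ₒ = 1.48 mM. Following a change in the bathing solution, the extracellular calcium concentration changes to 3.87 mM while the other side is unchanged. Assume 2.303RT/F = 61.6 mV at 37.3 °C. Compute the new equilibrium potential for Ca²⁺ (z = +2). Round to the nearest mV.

126 mV

After the shift: [Ca²⁺]_out = 3.87, [Ca²⁺]_in = 0.000307 mM.
E_new = (61.6/2)·log₁₀(3.87/0.000307) = 30.80 · (4.1006) = 126.30 mV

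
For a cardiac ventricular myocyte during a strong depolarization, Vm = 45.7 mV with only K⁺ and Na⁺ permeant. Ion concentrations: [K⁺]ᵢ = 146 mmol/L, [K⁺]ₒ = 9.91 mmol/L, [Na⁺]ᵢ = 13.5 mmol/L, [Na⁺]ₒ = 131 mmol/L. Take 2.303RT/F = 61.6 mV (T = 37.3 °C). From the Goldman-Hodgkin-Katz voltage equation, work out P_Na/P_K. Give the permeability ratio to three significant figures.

14.1

Let α = P_Na/P_K. GHK: Vm = 61.6·log₁₀[(Kₒ + α·Naₒ)/(Kᵢ + α·Naᵢ)].
10^(Vm/61.6) = 10^(45.7/61.6) = 5.5193
So 5.5193·(Kᵢ + α·Naᵢ) = Kₒ + α·Naₒ → α = (5.5193·146.0 − 9.91) / (131.0 − 5.5193·13.5)
α = (805.8 − 9.91) / (131.0 − 74.51) = 795.9/56.49 = 14.09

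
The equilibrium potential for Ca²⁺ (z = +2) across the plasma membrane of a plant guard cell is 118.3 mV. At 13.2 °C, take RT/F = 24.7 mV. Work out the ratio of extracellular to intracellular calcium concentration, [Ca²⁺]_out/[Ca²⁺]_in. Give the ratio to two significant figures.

ln([out]/[in]) = E·z/(24.7) = 118.3 × 2 / 24.7 = 9.5789
[out]/[in] = e^(9.5789) = 1.446e+04

14000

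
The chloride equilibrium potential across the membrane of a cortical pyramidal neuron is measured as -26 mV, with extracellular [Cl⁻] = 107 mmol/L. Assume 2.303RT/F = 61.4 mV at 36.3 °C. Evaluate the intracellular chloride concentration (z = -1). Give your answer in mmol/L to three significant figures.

Nernst: E = (61.4/-1) · log₁₀([out]/[in]), so log₁₀([out]/[in]) = -26.0 × -1 / 61.4 = 0.4235.
[out]/[in] = 10^(0.4235) = 2.651.
[in] = 107 / 2.651 = 40.36 mmol/L.

40.4 mmol/L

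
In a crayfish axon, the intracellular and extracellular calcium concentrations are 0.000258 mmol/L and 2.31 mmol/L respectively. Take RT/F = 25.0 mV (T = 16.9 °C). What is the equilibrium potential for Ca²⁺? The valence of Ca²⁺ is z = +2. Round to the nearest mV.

E = (25.0/z) · ln([Ca²⁺]_out/[Ca²⁺]_in) with z = +2.
= (25.0/2) · ln(2.31/0.000258) = 12.50 · ln(8953)
= 12.50 · (9.0998) = 113.75 mV

114 mV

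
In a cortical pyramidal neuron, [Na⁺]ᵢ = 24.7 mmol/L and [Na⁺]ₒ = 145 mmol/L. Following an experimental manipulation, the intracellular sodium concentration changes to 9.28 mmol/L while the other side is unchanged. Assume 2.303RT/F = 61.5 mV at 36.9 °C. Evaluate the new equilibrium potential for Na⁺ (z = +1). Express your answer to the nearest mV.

After the shift: [Na⁺]_out = 145, [Na⁺]_in = 9.28 mmol/L.
E_new = (61.5/1)·log₁₀(145/9.28) = 61.50 · (1.1938) = 73.42 mV

73 mV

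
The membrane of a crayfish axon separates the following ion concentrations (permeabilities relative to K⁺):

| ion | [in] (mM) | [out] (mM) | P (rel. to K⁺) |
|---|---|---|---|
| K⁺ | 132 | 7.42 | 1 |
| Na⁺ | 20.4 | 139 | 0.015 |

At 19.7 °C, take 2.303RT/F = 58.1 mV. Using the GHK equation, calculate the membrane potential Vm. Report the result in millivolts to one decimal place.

-66.4 mV

Vm = 58.1 · log₁₀[(Σ P·[cation]ₒ + Σ P·[anion]ᵢ) / (Σ P·[cation]ᵢ + Σ P·[anion]ₒ)]
Numerator = 1×7.42 + 0.015×139 = 9.505
Denominator = 1×132 + 0.015×20.4 = 132.3
Vm = 58.1 · log₁₀(0.071841) = 58.1 × (-1.1436) = -66.44 mV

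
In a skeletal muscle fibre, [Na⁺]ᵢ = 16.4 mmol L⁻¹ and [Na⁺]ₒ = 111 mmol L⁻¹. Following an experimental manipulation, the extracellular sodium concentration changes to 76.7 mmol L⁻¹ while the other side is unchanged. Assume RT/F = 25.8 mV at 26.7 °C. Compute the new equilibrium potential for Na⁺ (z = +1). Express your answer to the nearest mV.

40 mV

After the shift: [Na⁺]_out = 76.7, [Na⁺]_in = 16.4 mmol L⁻¹.
E_new = (25.8/1)·ln(76.7/16.4) = 25.80 · (1.5426) = 39.80 mV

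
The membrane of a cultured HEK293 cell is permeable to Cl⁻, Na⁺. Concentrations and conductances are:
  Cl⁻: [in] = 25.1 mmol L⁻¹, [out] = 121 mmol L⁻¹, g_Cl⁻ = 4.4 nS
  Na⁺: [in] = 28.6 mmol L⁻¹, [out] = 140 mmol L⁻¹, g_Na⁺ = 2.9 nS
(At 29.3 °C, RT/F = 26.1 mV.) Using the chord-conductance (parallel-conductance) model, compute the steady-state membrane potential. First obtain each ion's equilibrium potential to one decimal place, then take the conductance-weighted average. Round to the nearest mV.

E_Cl⁻ = (26.1/-1)·ln(121/25.1) = -41.1 mV
E_Na⁺ = (26.1/1)·ln(140/28.6) = 41.5 mV
Vm = (Σ gᵢEᵢ)/(Σ gᵢ) = (4.4·-41.1 + 2.9·41.5) / (4.4 + 2.9)
= -60.49 / 7.3 = -8.29 mV

-8 mV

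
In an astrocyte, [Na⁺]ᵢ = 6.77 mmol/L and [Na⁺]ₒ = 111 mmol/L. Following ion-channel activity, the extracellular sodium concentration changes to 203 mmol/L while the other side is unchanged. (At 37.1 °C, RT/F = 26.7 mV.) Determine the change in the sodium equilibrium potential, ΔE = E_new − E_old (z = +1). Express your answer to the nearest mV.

E_old = (26.7/1)·ln(111/6.77) = 74.68 mV
E_new = (26.7/1)·ln(203/6.77) = 90.80 mV
ΔE = 90.80 − (74.68) = 16.12 mV

16 mV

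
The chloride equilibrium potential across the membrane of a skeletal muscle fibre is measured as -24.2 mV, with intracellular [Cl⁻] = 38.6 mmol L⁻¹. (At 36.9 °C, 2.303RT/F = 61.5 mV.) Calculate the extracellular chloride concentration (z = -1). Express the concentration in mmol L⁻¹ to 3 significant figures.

95.5 mmol L⁻¹

Nernst: E = (61.5/-1) · log₁₀([out]/[in]), so log₁₀([out]/[in]) = -24.2 × -1 / 61.5 = 0.3935.
[out]/[in] = 10^(0.3935) = 2.475.
[out] = 2.475 × 38.6 = 95.52 mmol L⁻¹.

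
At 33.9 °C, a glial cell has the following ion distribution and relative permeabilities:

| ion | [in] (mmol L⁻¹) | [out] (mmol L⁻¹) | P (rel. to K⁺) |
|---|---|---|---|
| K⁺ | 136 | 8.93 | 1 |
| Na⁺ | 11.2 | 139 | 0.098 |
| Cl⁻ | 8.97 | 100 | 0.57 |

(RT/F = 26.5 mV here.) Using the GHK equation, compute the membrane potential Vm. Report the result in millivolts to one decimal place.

Vm = 26.5 · ln[(Σ P·[cation]ₒ + Σ P·[anion]ᵢ) / (Σ P·[cation]ᵢ + Σ P·[anion]ₒ)]
Numerator = 1×8.93 + 0.098×139 + 0.57×8.97 = 27.66
Denominator = 1×136 + 0.098×11.2 + 0.57×100 = 194.1
Vm = 26.5 · ln(0.14253) = 26.5 × (-1.9482) = -51.63 mV

-51.6 mV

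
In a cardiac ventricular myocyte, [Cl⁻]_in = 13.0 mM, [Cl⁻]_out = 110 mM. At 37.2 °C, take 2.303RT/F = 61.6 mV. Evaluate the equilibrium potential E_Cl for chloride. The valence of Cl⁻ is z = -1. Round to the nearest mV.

-57 mV

E = (61.6/z) · log₁₀([Cl⁻]_out/[Cl⁻]_in) with z = -1.
For an anion, dividing by z = -1 reverses the sign.
= (61.6/-1) · log₁₀(110/13.0) = -61.60 · log₁₀(8.462)
= -61.60 · (0.9274) = -57.13 mV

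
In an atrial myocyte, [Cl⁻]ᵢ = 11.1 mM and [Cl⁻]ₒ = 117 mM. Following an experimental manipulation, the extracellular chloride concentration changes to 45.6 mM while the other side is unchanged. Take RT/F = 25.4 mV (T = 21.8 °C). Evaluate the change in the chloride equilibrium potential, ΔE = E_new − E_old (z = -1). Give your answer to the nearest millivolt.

E_old = (25.4/-1)·ln(117/11.1) = -59.82 mV
E_new = (25.4/-1)·ln(45.6/11.1) = -35.89 mV
ΔE = -35.89 − (-59.82) = 23.93 mV

24 mV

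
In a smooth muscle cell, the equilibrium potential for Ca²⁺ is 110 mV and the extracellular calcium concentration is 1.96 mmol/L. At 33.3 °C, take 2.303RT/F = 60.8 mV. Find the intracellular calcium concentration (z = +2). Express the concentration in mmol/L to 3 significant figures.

Nernst: E = (60.8/2) · log₁₀([out]/[in]), so log₁₀([out]/[in]) = 110.0 × 2 / 60.8 = 3.6184.
[out]/[in] = 10^(3.6184) = 4154.
[in] = 1.96 / 4154 = 0.0004719 mmol/L.

0.000472 mmol/L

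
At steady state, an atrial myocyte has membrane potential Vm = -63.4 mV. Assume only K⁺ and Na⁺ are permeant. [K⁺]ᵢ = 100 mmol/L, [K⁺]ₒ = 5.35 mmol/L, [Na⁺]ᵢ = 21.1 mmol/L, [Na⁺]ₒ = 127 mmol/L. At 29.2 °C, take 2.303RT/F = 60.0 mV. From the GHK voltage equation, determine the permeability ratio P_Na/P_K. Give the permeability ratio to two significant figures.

0.027

Let α = P_Na/P_K. GHK: Vm = 60.0·log₁₀[(Kₒ + α·Naₒ)/(Kᵢ + α·Naᵢ)].
10^(Vm/60.0) = 10^(-63.4/60.0) = 0.087767
So 0.087767·(Kᵢ + α·Naᵢ) = Kₒ + α·Naₒ → α = (0.087767·100.0 − 5.35) / (127.0 − 0.087767·21.1)
α = (8.777 − 5.35) / (127.0 − 1.852) = 3.427/125.1 = 0.02738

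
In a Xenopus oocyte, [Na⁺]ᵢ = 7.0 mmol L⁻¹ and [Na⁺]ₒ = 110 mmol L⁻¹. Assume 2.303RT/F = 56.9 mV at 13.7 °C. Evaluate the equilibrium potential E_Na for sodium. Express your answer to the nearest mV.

E = (56.9/z) · log₁₀([Na⁺]_out/[Na⁺]_in) with z = +1.
= (56.9/1) · log₁₀(110/7.0) = 56.90 · log₁₀(15.71)
= 56.90 · (1.1963) = 68.07 mV

68 mV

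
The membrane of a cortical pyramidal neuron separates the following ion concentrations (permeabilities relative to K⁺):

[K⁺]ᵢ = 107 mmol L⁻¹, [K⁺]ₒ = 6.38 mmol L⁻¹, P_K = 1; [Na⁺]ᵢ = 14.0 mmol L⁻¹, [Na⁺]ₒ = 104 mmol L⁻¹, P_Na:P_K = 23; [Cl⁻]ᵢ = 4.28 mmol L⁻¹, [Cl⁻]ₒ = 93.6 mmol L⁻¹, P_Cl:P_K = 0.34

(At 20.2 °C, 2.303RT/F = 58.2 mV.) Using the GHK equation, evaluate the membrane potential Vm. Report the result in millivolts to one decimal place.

Vm = 58.2 · log₁₀[(Σ P·[cation]ₒ + Σ P·[anion]ᵢ) / (Σ P·[cation]ᵢ + Σ P·[anion]ₒ)]
Numerator = 1×6.38 + 23×104 + 0.34×4.28 = 2400
Denominator = 1×107 + 23×14.0 + 0.34×93.6 = 460.8
Vm = 58.2 · log₁₀(5.2077) = 58.2 × (0.7166) = 41.71 mV

41.7 mV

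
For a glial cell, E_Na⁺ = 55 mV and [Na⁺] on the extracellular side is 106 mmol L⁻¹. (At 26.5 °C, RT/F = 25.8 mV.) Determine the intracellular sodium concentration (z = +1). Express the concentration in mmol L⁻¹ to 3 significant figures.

12.6 mmol L⁻¹

Nernst: E = (25.8/1) · ln([out]/[in]), so ln([out]/[in]) = 55.0 × 1 / 25.8 = 2.1318.
[out]/[in] = e^(2.1318) = 8.43.
[in] = 106 / 8.43 = 12.57 mmol L⁻¹.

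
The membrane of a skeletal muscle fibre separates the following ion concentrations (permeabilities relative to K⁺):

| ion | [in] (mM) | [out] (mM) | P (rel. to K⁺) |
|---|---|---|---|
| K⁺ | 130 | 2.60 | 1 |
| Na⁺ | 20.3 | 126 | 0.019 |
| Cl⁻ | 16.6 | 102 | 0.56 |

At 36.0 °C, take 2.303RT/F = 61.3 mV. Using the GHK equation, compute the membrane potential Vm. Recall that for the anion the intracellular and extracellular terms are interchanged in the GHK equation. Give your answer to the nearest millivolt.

-69 mV

Vm = 61.3 · log₁₀[(Σ P·[cation]ₒ + Σ P·[anion]ᵢ) / (Σ P·[cation]ᵢ + Σ P·[anion]ₒ)]
Numerator = 1×2.60 + 0.019×126 + 0.56×16.6 = 14.29
Denominator = 1×130 + 0.019×20.3 + 0.56×102 = 187.5
Vm = 61.3 · log₁₀(0.076211) = 61.3 × (-1.1180) = -68.53 mV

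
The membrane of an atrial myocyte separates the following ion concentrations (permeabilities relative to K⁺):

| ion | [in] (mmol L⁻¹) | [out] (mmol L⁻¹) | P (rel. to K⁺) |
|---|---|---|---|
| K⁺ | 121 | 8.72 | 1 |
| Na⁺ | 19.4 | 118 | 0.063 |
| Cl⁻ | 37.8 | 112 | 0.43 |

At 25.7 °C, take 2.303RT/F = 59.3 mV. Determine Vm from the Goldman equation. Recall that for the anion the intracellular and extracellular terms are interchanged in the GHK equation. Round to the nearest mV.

Vm = 59.3 · log₁₀[(Σ P·[cation]ₒ + Σ P·[anion]ᵢ) / (Σ P·[cation]ᵢ + Σ P·[anion]ₒ)]
Numerator = 1×8.72 + 0.063×118 + 0.43×37.8 = 32.41
Denominator = 1×121 + 0.063×19.4 + 0.43×112 = 170.4
Vm = 59.3 · log₁₀(0.19021) = 59.3 × (-0.7208) = -42.74 mV

-43 mV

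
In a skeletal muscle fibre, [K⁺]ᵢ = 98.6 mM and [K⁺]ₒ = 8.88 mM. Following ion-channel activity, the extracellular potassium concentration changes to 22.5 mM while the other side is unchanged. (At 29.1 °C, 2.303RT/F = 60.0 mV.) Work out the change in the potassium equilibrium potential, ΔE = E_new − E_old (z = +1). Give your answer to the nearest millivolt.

24 mV

E_old = (60.0/1)·log₁₀(8.88/98.6) = -62.73 mV
E_new = (60.0/1)·log₁₀(22.5/98.6) = -38.50 mV
ΔE = -38.50 − (-62.73) = 24.23 mV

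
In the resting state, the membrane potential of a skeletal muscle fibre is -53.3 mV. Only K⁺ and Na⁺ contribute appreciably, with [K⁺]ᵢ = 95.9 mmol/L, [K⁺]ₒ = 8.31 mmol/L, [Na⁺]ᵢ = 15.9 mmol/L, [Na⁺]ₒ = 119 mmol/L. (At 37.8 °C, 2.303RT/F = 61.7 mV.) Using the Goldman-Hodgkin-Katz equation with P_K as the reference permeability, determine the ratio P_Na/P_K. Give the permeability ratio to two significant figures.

0.041

Let α = P_Na/P_K. GHK: Vm = 61.7·log₁₀[(Kₒ + α·Naₒ)/(Kᵢ + α·Naᵢ)].
10^(Vm/61.7) = 10^(-53.3/61.7) = 0.13682
So 0.13682·(Kᵢ + α·Naᵢ) = Kₒ + α·Naₒ → α = (0.13682·95.9 − 8.31) / (119.0 − 0.13682·15.9)
α = (13.12 − 8.31) / (119.0 − 2.175) = 4.811/116.8 = 0.04118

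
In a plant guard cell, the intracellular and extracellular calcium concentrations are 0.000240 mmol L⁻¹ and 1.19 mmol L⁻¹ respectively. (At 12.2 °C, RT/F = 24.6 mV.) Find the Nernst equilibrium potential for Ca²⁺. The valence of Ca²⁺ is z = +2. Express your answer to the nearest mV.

105 mV

E = (24.6/z) · ln([Ca²⁺]_out/[Ca²⁺]_in) with z = +2.
= (24.6/2) · ln(1.19/0.000240) = 12.30 · ln(4958)
= 12.30 · (8.5088) = 104.66 mV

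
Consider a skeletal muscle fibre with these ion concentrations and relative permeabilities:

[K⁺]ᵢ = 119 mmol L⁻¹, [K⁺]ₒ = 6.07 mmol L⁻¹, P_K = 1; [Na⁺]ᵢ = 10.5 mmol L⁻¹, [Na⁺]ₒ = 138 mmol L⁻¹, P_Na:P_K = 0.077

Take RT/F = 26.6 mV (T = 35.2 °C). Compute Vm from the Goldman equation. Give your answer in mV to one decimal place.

-52.4 mV

Vm = 26.6 · ln[(Σ P·[cation]ₒ + Σ P·[anion]ᵢ) / (Σ P·[cation]ᵢ + Σ P·[anion]ₒ)]
Numerator = 1×6.07 + 0.077×138 = 16.7
Denominator = 1×119 + 0.077×10.5 = 119.8
Vm = 26.6 · ln(0.13936) = 26.6 × (-1.9707) = -52.42 mV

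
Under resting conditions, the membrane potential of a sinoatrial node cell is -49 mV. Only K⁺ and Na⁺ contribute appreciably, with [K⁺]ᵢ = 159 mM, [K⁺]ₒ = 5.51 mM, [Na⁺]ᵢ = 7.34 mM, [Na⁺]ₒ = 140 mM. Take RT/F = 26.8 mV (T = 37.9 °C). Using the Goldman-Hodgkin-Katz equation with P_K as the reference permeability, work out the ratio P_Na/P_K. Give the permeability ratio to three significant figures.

0.144

Let α = P_Na/P_K. GHK: Vm = 26.8·ln[(Kₒ + α·Naₒ)/(Kᵢ + α·Naᵢ)].
e^(Vm/26.8) = e^(-49.0/26.8) = 0.16068
So 0.16068·(Kᵢ + α·Naᵢ) = Kₒ + α·Naₒ → α = (0.16068·159.0 − 5.51) / (140.0 − 0.16068·7.34)
α = (25.55 − 5.51) / (140.0 − 1.179) = 20.04/138.8 = 0.1443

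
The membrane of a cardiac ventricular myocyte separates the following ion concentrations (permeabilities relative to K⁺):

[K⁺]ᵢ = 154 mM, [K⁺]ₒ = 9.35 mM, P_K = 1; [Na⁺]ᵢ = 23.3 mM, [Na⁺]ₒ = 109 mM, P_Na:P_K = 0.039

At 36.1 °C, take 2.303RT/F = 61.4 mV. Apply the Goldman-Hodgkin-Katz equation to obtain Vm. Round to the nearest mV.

Vm = 61.4 · log₁₀[(Σ P·[cation]ₒ + Σ P·[anion]ᵢ) / (Σ P·[cation]ᵢ + Σ P·[anion]ₒ)]
Numerator = 1×9.35 + 0.039×109 = 13.6
Denominator = 1×154 + 0.039×23.3 = 154.9
Vm = 61.4 · log₁₀(0.0878) = 61.4 × (-1.0565) = -64.87 mV

-65 mV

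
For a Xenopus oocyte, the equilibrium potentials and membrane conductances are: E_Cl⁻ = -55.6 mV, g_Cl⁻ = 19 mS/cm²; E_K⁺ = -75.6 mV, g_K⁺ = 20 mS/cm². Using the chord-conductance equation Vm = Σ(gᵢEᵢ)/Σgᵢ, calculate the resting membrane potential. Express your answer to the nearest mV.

Σ gᵢEᵢ = 19·(-55.6) + 20·(-75.6) = -2568.40
Σ gᵢ = 19 + 20 = 39
Vm = -2568.40 / 39 = -65.86 mV

-66 mV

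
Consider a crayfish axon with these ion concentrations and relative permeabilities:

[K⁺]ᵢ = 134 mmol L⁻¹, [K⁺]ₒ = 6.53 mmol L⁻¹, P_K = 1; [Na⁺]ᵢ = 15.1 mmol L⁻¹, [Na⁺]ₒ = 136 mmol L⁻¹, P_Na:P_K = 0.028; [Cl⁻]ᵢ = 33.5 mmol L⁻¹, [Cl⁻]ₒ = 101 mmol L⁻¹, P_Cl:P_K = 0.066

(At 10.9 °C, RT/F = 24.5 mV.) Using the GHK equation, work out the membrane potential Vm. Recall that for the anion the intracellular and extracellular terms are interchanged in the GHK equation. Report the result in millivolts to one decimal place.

-59.3 mV

Vm = 24.5 · ln[(Σ P·[cation]ₒ + Σ P·[anion]ᵢ) / (Σ P·[cation]ᵢ + Σ P·[anion]ₒ)]
Numerator = 1×6.53 + 0.028×136 + 0.066×33.5 = 12.55
Denominator = 1×134 + 0.028×15.1 + 0.066×101 = 141.1
Vm = 24.5 · ln(0.088944) = 24.5 × (-2.4197) = -59.28 mV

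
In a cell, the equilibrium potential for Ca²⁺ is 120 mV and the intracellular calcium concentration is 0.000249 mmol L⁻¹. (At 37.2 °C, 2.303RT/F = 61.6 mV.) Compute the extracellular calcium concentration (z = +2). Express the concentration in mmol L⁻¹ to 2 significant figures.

Nernst: E = (61.6/2) · log₁₀([out]/[in]), so log₁₀([out]/[in]) = 120.0 × 2 / 61.6 = 3.8961.
[out]/[in] = 10^(3.8961) = 7872.
[out] = 7872 × 0.000249 = 1.96 mmol L⁻¹.

2.0 mmol L⁻¹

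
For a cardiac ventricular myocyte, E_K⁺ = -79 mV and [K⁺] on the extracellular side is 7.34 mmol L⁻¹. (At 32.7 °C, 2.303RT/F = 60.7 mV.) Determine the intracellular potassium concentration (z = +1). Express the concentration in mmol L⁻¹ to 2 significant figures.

Nernst: E = (60.7/1) · log₁₀([out]/[in]), so log₁₀([out]/[in]) = -79.0 × 1 / 60.7 = -1.3015.
[out]/[in] = 10^(-1.3015) = 0.04995.
[in] = 7.34 / 0.04995 = 147 mmol L⁻¹.

150 mmol L⁻¹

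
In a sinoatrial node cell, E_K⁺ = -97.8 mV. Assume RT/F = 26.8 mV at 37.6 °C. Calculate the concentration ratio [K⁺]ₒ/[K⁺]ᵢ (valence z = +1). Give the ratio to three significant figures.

0.0260

ln([out]/[in]) = E·z/(26.8) = -97.8 × 1 / 26.8 = -3.6493
[out]/[in] = e^(-3.6493) = 0.02601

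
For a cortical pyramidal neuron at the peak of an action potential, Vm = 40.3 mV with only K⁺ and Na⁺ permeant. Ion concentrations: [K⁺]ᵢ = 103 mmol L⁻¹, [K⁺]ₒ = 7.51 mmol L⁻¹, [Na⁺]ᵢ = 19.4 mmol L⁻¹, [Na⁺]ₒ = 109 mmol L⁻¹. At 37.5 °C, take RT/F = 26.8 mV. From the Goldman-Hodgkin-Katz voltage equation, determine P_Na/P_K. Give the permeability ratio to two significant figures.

Let α = P_Na/P_K. GHK: Vm = 26.8·ln[(Kₒ + α·Naₒ)/(Kᵢ + α·Naᵢ)].
e^(Vm/26.8) = e^(40.3/26.8) = 4.4984
So 4.4984·(Kᵢ + α·Naᵢ) = Kₒ + α·Naₒ → α = (4.4984·103.0 − 7.51) / (109.0 − 4.4984·19.4)
α = (463.3 − 7.51) / (109.0 − 87.27) = 455.8/21.73 = 20.98

21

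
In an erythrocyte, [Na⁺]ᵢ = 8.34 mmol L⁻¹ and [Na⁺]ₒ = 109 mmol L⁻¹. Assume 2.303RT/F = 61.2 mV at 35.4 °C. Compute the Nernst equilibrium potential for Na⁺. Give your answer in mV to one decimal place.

E = (61.2/z) · log₁₀([Na⁺]_out/[Na⁺]_in) with z = +1.
= (61.2/1) · log₁₀(109/8.34) = 61.20 · log₁₀(13.07)
= 61.20 · (1.1163) = 68.32 mV

68.3 mV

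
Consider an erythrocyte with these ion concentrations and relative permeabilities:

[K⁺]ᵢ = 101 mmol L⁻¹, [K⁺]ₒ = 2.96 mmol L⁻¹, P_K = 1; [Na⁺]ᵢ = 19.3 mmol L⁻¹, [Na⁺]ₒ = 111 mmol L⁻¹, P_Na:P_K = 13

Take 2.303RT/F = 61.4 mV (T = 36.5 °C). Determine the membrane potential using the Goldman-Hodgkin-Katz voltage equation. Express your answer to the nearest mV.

Vm = 61.4 · log₁₀[(Σ P·[cation]ₒ + Σ P·[anion]ᵢ) / (Σ P·[cation]ᵢ + Σ P·[anion]ₒ)]
Numerator = 1×2.96 + 13×111 = 1446
Denominator = 1×101 + 13×19.3 = 351.9
Vm = 61.4 · log₁₀(4.109) = 61.4 × (0.6137) = 37.68 mV

38 mV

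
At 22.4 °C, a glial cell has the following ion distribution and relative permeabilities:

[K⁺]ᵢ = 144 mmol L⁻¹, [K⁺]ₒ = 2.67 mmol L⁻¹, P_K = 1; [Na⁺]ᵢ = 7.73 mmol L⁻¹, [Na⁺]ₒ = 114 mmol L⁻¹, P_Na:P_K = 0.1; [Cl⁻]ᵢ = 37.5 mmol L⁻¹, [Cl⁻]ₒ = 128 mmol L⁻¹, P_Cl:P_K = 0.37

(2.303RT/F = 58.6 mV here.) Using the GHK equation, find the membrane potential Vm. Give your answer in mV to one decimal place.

-49.1 mV

Vm = 58.6 · log₁₀[(Σ P·[cation]ₒ + Σ P·[anion]ᵢ) / (Σ P·[cation]ᵢ + Σ P·[anion]ₒ)]
Numerator = 1×2.67 + 0.1×114 + 0.37×37.5 = 27.95
Denominator = 1×144 + 0.1×7.73 + 0.37×128 = 192.1
Vm = 58.6 · log₁₀(0.14545) = 58.6 × (-0.8373) = -49.07 mV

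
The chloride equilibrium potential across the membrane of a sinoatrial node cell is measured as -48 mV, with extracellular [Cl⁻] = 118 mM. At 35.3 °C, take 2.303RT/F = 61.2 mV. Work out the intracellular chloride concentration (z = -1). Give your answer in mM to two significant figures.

Nernst: E = (61.2/-1) · log₁₀([out]/[in]), so log₁₀([out]/[in]) = -48.0 × -1 / 61.2 = 0.7843.
[out]/[in] = 10^(0.7843) = 6.086.
[in] = 118 / 6.086 = 19.39 mM.

19 mM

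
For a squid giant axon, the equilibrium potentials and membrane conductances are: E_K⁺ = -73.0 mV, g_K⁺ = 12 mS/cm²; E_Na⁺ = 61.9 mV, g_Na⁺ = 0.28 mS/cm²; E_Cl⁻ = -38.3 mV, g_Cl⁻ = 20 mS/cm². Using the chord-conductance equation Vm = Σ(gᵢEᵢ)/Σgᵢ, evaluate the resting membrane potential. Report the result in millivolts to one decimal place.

Σ gᵢEᵢ = 12·(-73.0) + 0.28·(61.9) + 20·(-38.3) = -1624.67
Σ gᵢ = 12 + 0.28 + 20 = 32.28
Vm = -1624.67 / 32.28 = -50.33 mV

-50.3 mV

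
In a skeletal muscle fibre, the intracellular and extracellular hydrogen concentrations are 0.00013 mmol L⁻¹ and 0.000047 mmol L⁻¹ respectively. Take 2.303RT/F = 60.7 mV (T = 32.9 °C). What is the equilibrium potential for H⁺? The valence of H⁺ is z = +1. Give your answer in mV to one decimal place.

E = (60.7/z) · log₁₀([H⁺]_out/[H⁺]_in) with z = +1.
= (60.7/1) · log₁₀(0.000047/0.00013) = 60.70 · log₁₀(0.3615)
= 60.70 · (-0.4418) = -26.82 mV

-26.8 mV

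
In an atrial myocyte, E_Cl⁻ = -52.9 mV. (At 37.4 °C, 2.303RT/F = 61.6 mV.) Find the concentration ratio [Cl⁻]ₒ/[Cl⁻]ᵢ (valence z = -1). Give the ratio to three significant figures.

7.22

log₁₀([out]/[in]) = E·z/(61.6) = -52.9 × -1 / 61.6 = 0.8588
[out]/[in] = 10^(0.8588) = 7.224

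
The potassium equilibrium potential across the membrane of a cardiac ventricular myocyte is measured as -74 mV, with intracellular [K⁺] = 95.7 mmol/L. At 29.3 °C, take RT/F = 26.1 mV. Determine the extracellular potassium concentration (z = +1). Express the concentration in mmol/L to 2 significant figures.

5.6 mmol/L

Nernst: E = (26.1/1) · ln([out]/[in]), so ln([out]/[in]) = -74.0 × 1 / 26.1 = -2.8352.
[out]/[in] = e^(-2.8352) = 0.0587.
[out] = 0.0587 × 95.7 = 5.618 mmol/L.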